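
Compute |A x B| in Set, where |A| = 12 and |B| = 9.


In Set, the product A x B is the Cartesian product.
By the universal property, |A x B| = |A| * |B|.
|A x B| = 12 * 9 = 108

108


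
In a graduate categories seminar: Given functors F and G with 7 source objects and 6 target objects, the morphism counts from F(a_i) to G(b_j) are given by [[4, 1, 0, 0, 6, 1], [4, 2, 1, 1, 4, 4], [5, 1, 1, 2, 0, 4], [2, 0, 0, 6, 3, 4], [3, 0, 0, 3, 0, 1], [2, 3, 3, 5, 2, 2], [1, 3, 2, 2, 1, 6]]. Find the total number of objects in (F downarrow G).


Objects of (F downarrow G) are triples (a, b, h: F(a)->G(b)).
The count equals the sum of all entries in the hom-matrix.
sum(row 0) = 12
sum(row 1) = 16
sum(row 2) = 13
sum(row 3) = 15
sum(row 4) = 7
sum(row 5) = 17
sum(row 6) = 15
Grand total = 95

95


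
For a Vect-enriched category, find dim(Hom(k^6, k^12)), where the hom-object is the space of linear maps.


In Vect-enriched categories, Hom(k^n, k^m) is the space of m x n matrices.
dim(Hom(k^6, k^12)) = 12 * 6 = 72

72


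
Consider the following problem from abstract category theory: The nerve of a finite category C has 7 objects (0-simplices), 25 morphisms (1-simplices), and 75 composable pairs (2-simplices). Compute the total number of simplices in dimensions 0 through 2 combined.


The 2-skeleton of the nerve N(C) consists of simplices in dimensions 0, 1, 2:
  |N(C)_0| = 7 (objects)
  |N(C)_1| = 25 (morphisms)
  |N(C)_2| = 75 (composable pairs)
Total = 7 + 25 + 75 = 107

107


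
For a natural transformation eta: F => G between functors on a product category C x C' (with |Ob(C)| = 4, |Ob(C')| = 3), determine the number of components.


A natural transformation eta: F => G assigns one component morphism per
object of the domain category.
The domain is the product category C x C', so
|Ob(C x C')| = |Ob(C)| * |Ob(C')| = 4 * 3 = 12.
Therefore eta has 12 component morphisms.

12


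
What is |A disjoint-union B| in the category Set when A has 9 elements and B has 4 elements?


In Set, the coproduct A + B is the disjoint union.
|A + B| = |A| + |B| = 9 + 4 = 13

13


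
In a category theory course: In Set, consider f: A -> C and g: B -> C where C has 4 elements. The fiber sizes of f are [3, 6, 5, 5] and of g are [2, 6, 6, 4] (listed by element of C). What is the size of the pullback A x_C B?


The pullback A x_C B consists of pairs (a, b) with f(a) = g(b).
For each element c in C, the fiber product has |f^-1(c)| * |g^-1(c)| elements.
Summing over C: 3 * 2 + 6 * 6 + 5 * 6 + 5 * 4
= 6 + 36 + 30 + 20 = 92

92


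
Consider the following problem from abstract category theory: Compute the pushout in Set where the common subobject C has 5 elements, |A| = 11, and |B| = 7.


The pushout A +_C B identifies the images of C in A and B.
|A +_C B| = |A| + |B| - |C| (for injections).
= 11 + 7 - 5 = 13

13


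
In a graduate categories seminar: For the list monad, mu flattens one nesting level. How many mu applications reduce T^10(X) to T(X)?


Each application of mu: T^2 -> T removes one layer of nesting.
Starting at depth 10 (i.e., T^10(X)), we need to reach T(X).
Number of mu applications = 10 - 1 = 9

9


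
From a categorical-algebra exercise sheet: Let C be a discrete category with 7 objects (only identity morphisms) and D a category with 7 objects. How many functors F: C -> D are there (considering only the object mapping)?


A functor from a discrete category C to D is determined by
where each object maps. Each of the 7 objects of C can map
to any of the 7 objects of D independently.
Number of functors = 7^7 = 823543

823543


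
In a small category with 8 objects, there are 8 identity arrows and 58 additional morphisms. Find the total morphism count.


Each object has an identity morphism, giving 8 identities.
Adding the 58 non-identity morphisms:
Total = 8 + 58 = 66

66


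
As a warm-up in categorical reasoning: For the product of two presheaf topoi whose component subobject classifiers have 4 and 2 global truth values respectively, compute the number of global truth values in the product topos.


In a product of presheaf topoi E_1 x E_2, the subobject classifier
is Omega = Omega_1 x Omega_2 (componentwise), so
|Omega(top)| = |Omega_1(top_1)| * |Omega_2(top_2)|.
= 4 * 2 = 8.

8


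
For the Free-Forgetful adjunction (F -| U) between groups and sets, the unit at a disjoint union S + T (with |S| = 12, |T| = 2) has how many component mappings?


The unit eta_X: X -> U(F(X)) of the Free-Forgetful adjunction
maps each element of X to a generator of F(X). For X = S + T (disjoint
union in Set), |S + T| = |S| + |T|.
Total mappings = 12 + 2 = 14.

14


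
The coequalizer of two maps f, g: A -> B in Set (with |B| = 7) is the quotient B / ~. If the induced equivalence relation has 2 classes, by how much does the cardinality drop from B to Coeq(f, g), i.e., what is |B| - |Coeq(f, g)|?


The coequalizer Coeq(f, g) = B / ~ has one element per equivalence class.
|B| = 7, |Coeq(f, g)| = 2.
|B| - |Coeq(f, g)| = 7 - 2 = 5.

5


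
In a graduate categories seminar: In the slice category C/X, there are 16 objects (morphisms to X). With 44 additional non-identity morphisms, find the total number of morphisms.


In the slice category C/X, objects are morphisms to X.
Identity morphisms: 16 (one per object of C/X).
Non-identity morphisms: 44.
Total = 16 + 44 = 60

60


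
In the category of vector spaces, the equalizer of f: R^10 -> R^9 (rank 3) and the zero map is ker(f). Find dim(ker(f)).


The equalizer of f and the zero map is ker(f).
By the rank-nullity theorem: dim(ker(f)) = dim(domain) - rank(f).
dim(ker(f)) = 10 - 3 = 7

7


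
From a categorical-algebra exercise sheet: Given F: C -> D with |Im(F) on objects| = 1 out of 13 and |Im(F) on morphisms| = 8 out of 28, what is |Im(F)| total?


The image of F consists of distinct objects and distinct morphisms.
|Im(F)| on objects = 1
|Im(F)| on morphisms = 8
Total image cardinality = 1 + 8 = 9

9


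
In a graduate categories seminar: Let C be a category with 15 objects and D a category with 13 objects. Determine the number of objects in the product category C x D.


The product category C x D has objects that are pairs (c, d).
Number of pairs = |Ob(C)| * |Ob(D)| = 15 * 13 = 195

195


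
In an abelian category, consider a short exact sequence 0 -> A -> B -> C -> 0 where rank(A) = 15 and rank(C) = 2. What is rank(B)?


For a short exact sequence 0 -> A -> B -> C -> 0,
rank is additive: rank(B) = rank(A) + rank(C).
rank(B) = 15 + 2 = 17

17


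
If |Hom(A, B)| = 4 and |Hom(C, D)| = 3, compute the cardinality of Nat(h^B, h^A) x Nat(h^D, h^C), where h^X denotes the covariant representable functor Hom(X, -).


By the Yoneda lemma, Nat(h^B, h^A) is isomorphic to Hom(A, B),
so |Nat(h^B, h^A)| = |Hom(A, B)| and |Nat(h^D, h^C)| = |Hom(C, D)|.
|Hom(A, B)| = 4, |Hom(C, D)| = 3.
|Nat(h^B, h^A) x Nat(h^D, h^C)| = 4 * 3 = 12

12


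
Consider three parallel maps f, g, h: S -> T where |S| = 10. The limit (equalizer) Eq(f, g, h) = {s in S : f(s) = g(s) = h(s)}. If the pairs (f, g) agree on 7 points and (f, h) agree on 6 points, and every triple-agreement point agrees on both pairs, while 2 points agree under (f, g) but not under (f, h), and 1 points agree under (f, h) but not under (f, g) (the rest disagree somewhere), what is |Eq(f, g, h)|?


Eq(f, g, h) is the triple-agreement set: points in S where all three
maps take the same value. Using inclusion-exclusion on the pairwise data:
Pair (f, g) agrees on 7 points; pair (f, h) on 6 points.
Points agreeing under (f, g) but not (f, h) = 2; under (f, h) but not (f, g) = 1.
Triple-agreement = agreement-in-(f, g) minus points that agree under (f, g) but not (f, h):
|Eq(f, g, h)| = 7 - 2 = 5
(cross-check via (f, h): 6 - 1 = 5.)

5


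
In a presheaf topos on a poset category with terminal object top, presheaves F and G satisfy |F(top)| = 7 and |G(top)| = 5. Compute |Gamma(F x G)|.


Global sections of a presheaf on a poset with terminal top satisfy
Gamma(H) ~ H(top). Presheaves admit pointwise products, so
(F x G)(top) = F(top) x G(top) (Cartesian product).
|Gamma(F x G)| = |F(top)| * |G(top)| = 7 * 5 = 35.

35


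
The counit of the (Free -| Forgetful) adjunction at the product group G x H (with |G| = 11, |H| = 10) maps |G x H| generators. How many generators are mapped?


The counit epsilon_K: F(U(K)) -> K of the Free-Forgetful adjunction
maps |K| generators of F(U(K)) into K. For K = G x H (the product group),
|G x H| = |G| * |H|.
Total generators mapped = 11 * 10 = 110.

110


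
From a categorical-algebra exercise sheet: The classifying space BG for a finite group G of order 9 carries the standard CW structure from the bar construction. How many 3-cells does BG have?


In the bar-construction CW model of BG, the n-cells are indexed by
n-tuples [g_1|...|g_n] of non-identity elements of G (degenerate
simplices with some g_i = e do not contribute cells), so there are
(|G| - 1)^n n-cells.
For dim = 3 with |G| = 9:
cells = (9 - 1)^3 = 8^3 = 512

512


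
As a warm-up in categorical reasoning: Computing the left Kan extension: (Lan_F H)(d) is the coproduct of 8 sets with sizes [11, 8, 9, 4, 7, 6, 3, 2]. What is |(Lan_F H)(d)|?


Pointwise, the left Kan extension (Lan_F H)(d) is the colimit, indexed
by the comma category (F downarrow d), of H composed with the
projection (F downarrow d) -> C. Here that colimit is given
as a coproduct (disjoint union) of sets, so its cardinality is the
sum of the sizes of the summands.
Coproduct of sets with sizes: 11 + 8 + 9 + 4 + 7 + 6 + 3 + 2
= 50

50


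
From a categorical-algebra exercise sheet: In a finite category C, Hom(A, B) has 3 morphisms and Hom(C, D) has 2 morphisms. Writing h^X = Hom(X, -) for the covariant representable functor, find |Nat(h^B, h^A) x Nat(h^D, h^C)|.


By the Yoneda lemma, Nat(h^B, h^A) is isomorphic to Hom(A, B),
so |Nat(h^B, h^A)| = |Hom(A, B)| and |Nat(h^D, h^C)| = |Hom(C, D)|.
|Hom(A, B)| = 3, |Hom(C, D)| = 2.
|Nat(h^B, h^A) x Nat(h^D, h^C)| = 3 * 2 = 6

6


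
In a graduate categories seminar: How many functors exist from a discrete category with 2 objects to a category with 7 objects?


A functor from a discrete category C to D is determined by
where each object maps. Each of the 2 objects of C can map
to any of the 7 objects of D independently.
Number of functors = 7^2 = 49

49


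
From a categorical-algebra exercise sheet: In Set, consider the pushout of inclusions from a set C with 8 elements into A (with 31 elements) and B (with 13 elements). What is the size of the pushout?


The pushout A +_C B identifies the images of C in A and B.
|A +_C B| = |A| + |B| - |C| (for injections).
= 31 + 13 - 8 = 36

36


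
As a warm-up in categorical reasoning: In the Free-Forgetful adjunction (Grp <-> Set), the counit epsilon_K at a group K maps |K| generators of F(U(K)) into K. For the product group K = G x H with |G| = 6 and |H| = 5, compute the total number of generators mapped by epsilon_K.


The counit epsilon_K: F(U(K)) -> K of the Free-Forgetful adjunction
maps |K| generators of F(U(K)) into K. For K = G x H (the product group),
|G x H| = |G| * |H|.
Total generators mapped = 6 * 5 = 30.

30


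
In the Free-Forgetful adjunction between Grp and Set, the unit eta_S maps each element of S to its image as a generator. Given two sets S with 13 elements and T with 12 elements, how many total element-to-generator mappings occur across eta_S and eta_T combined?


The unit eta_X: X -> U(F(X)) of the Free-Forgetful adjunction
maps each element of X to a generator of F(X). For X = S + T (disjoint
union in Set), |S + T| = |S| + |T|.
Total mappings = 13 + 12 = 25.

25


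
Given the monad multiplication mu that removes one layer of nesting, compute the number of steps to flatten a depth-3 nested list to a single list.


Each application of mu: T^2 -> T removes one layer of nesting.
Starting at depth 3 (i.e., T^3(X)), we need to reach T(X).
Number of mu applications = 3 - 1 = 2

2


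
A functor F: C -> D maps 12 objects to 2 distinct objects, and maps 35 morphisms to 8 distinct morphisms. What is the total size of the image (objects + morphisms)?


The image of F consists of distinct objects and distinct morphisms.
|Im(F)| on objects = 2
|Im(F)| on morphisms = 8
Total image cardinality = 2 + 8 = 10

10


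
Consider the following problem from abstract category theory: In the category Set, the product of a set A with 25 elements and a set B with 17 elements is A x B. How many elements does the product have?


In Set, the product A x B is the Cartesian product.
By the universal property, |A x B| = |A| * |B|.
|A x B| = 25 * 17 = 425

425


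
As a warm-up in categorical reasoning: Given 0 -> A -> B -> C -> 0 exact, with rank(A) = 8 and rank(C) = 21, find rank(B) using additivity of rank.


For a short exact sequence 0 -> A -> B -> C -> 0,
rank is additive: rank(B) = rank(A) + rank(C).
rank(B) = 8 + 21 = 29

29


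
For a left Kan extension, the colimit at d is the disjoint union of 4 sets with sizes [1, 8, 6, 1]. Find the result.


Pointwise, the left Kan extension (Lan_F H)(d) is the colimit, indexed
by the comma category (F downarrow d), of H composed with the
projection (F downarrow d) -> C. Here that colimit is given
as a coproduct (disjoint union) of sets, so its cardinality is the
sum of the sizes of the summands.
Coproduct of sets with sizes: 1 + 8 + 6 + 1
= 16

16


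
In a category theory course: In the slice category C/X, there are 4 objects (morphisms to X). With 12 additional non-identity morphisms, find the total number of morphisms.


In the slice category C/X, objects are morphisms to X.
Identity morphisms: 4 (one per object of C/X).
Non-identity morphisms: 12.
Total = 4 + 12 = 16

16


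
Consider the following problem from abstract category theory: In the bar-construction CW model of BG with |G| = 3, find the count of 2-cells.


In the bar-construction CW model of BG, the n-cells are indexed by
n-tuples [g_1|...|g_n] of non-identity elements of G (degenerate
simplices with some g_i = e do not contribute cells), so there are
(|G| - 1)^n n-cells.
For dim = 2 with |G| = 3:
cells = (3 - 1)^2 = 2^2 = 4

4


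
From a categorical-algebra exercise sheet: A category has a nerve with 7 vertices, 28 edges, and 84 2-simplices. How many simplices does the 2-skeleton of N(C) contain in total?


The 2-skeleton of the nerve N(C) consists of simplices in dimensions 0, 1, 2:
  |N(C)_0| = 7 (objects)
  |N(C)_1| = 28 (morphisms)
  |N(C)_2| = 84 (composable pairs)
Total = 7 + 28 + 84 = 119

119


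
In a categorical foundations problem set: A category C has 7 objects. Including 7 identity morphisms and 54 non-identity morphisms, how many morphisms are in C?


Each object has an identity morphism, giving 7 identities.
Adding the 54 non-identity morphisms:
Total = 7 + 54 = 61

61


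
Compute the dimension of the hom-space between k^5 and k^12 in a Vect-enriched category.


In Vect-enriched categories, Hom(k^n, k^m) is the space of m x n matrices.
dim(Hom(k^5, k^12)) = 12 * 5 = 60

60


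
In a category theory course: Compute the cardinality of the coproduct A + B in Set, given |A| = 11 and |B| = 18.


In Set, the coproduct A + B is the disjoint union.
|A + B| = |A| + |B| = 11 + 18 = 29

29


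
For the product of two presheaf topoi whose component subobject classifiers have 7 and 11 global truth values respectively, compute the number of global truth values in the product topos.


In a product of presheaf topoi E_1 x E_2, the subobject classifier
is Omega = Omega_1 x Omega_2 (componentwise), so
|Omega(top)| = |Omega_1(top_1)| * |Omega_2(top_2)|.
= 7 * 11 = 77.

77


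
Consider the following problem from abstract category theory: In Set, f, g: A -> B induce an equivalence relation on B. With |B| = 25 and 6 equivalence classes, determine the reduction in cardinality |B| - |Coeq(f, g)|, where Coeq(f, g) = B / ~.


The coequalizer Coeq(f, g) = B / ~ has one element per equivalence class.
|B| = 25, |Coeq(f, g)| = 6.
|B| - |Coeq(f, g)| = 25 - 6 = 19.

19


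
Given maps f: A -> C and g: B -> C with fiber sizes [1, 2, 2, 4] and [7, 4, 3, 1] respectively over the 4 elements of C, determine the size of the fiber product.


The pullback A x_C B consists of pairs (a, b) with f(a) = g(b).
For each element c in C, the fiber product has |f^-1(c)| * |g^-1(c)| elements.
Summing over C: 1 * 7 + 2 * 4 + 2 * 3 + 4 * 1
= 7 + 8 + 6 + 4 = 25

25


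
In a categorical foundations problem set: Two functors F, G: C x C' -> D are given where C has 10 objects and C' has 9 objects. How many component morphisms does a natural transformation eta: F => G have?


A natural transformation eta: F => G assigns one component morphism per
object of the domain category.
The domain is the product category C x C', so
|Ob(C x C')| = |Ob(C)| * |Ob(C')| = 10 * 9 = 90.
Therefore eta has 90 component morphisms.

90


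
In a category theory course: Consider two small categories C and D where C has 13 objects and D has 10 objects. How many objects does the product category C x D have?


The product category C x D has objects that are pairs (c, d).
Number of pairs = |Ob(C)| * |Ob(D)| = 13 * 10 = 130

130


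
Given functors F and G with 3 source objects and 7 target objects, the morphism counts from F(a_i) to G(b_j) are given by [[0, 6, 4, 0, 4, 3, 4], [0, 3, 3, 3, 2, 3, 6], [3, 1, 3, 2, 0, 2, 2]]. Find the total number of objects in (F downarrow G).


Objects of (F downarrow G) are triples (a, b, h: F(a)->G(b)).
The count equals the sum of all entries in the hom-matrix.
sum(row 0) = 21
sum(row 1) = 20
sum(row 2) = 13
Grand total = 54

54


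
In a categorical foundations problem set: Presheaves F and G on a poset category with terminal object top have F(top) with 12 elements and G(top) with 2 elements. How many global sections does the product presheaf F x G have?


Global sections of a presheaf on a poset with terminal top satisfy
Gamma(H) ~ H(top). Presheaves admit pointwise products, so
(F x G)(top) = F(top) x G(top) (Cartesian product).
|Gamma(F x G)| = |F(top)| * |G(top)| = 12 * 2 = 24.

24


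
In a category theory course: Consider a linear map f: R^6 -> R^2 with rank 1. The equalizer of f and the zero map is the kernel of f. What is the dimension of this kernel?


The equalizer of f and the zero map is ker(f).
By the rank-nullity theorem: dim(ker(f)) = dim(domain) - rank(f).
dim(ker(f)) = 6 - 1 = 5

5


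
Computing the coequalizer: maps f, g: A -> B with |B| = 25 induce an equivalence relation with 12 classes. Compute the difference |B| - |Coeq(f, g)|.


The coequalizer Coeq(f, g) = B / ~ has one element per equivalence class.
|B| = 25, |Coeq(f, g)| = 12.
|B| - |Coeq(f, g)| = 25 - 12 = 13.

13


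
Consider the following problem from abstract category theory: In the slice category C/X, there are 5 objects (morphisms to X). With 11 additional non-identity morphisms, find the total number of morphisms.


In the slice category C/X, objects are morphisms to X.
Identity morphisms: 5 (one per object of C/X).
Non-identity morphisms: 11.
Total = 5 + 11 = 16

16


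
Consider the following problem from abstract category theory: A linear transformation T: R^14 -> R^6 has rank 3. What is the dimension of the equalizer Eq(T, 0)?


The equalizer of f and the zero map is ker(f).
By the rank-nullity theorem: dim(ker(f)) = dim(domain) - rank(f).
dim(ker(f)) = 14 - 3 = 11

11


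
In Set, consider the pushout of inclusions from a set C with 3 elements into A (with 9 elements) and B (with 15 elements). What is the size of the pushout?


The pushout A +_C B identifies the images of C in A and B.
|A +_C B| = |A| + |B| - |C| (for injections).
= 9 + 15 - 3 = 21

21


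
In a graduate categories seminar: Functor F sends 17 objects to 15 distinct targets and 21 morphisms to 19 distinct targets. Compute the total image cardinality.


The image of F consists of distinct objects and distinct morphisms.
|Im(F)| on objects = 15
|Im(F)| on morphisms = 19
Total image cardinality = 15 + 19 = 34

34


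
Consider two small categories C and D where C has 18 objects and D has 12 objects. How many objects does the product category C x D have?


The product category C x D has objects that are pairs (c, d).
Number of pairs = |Ob(C)| * |Ob(D)| = 18 * 12 = 216

216


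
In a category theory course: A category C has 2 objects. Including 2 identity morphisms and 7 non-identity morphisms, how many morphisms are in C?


Each object has an identity morphism, giving 2 identities.
Adding the 7 non-identity morphisms:
Total = 2 + 7 = 9

9


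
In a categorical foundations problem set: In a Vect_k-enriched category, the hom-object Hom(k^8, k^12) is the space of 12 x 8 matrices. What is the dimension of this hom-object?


In Vect-enriched categories, Hom(k^n, k^m) is the space of m x n matrices.
dim(Hom(k^8, k^12)) = 12 * 8 = 96

96


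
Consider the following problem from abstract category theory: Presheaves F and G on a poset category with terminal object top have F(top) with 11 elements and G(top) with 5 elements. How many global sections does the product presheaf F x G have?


Global sections of a presheaf on a poset with terminal top satisfy
Gamma(H) ~ H(top). Presheaves admit pointwise products, so
(F x G)(top) = F(top) x G(top) (Cartesian product).
|Gamma(F x G)| = |F(top)| * |G(top)| = 11 * 5 = 55.

55


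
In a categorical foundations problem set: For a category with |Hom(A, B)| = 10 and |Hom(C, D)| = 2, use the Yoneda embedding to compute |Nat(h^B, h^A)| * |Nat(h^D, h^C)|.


By the Yoneda lemma, Nat(h^B, h^A) is isomorphic to Hom(A, B),
so |Nat(h^B, h^A)| = |Hom(A, B)| and |Nat(h^D, h^C)| = |Hom(C, D)|.
|Hom(A, B)| = 10, |Hom(C, D)| = 2.
|Nat(h^B, h^A) x Nat(h^D, h^C)| = 10 * 2 = 20

20


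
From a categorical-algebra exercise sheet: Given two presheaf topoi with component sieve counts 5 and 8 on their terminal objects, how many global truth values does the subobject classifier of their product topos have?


In a product of presheaf topoi E_1 x E_2, the subobject classifier
is Omega = Omega_1 x Omega_2 (componentwise), so
|Omega(top)| = |Omega_1(top_1)| * |Omega_2(top_2)|.
= 5 * 8 = 40.

40


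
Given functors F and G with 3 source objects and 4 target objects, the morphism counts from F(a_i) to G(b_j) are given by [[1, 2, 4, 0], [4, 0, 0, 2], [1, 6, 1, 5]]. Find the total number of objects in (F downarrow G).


Objects of (F downarrow G) are triples (a, b, h: F(a)->G(b)).
The count equals the sum of all entries in the hom-matrix.
sum(row 0) = 7
sum(row 1) = 6
sum(row 2) = 13
Grand total = 26

26


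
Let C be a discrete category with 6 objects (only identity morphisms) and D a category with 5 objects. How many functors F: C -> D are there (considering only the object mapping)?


A functor from a discrete category C to D is determined by
where each object maps. Each of the 6 objects of C can map
to any of the 5 objects of D independently.
Number of functors = 5^6 = 15625

15625


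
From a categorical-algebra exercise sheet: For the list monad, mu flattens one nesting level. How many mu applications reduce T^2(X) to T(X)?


Each application of mu: T^2 -> T removes one layer of nesting.
Starting at depth 2 (i.e., T^2(X)), we need to reach T(X).
Number of mu applications = 2 - 1 = 1

1


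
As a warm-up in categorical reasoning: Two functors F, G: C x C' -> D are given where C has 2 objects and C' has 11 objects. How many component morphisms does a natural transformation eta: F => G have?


A natural transformation eta: F => G assigns one component morphism per
object of the domain category.
The domain is the product category C x C', so
|Ob(C x C')| = |Ob(C)| * |Ob(C')| = 2 * 11 = 22.
Therefore eta has 22 component morphisms.

22


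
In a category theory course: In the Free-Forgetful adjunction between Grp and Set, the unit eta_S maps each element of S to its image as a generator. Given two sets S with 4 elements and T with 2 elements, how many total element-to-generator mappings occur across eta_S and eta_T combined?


The unit eta_X: X -> U(F(X)) of the Free-Forgetful adjunction
maps each element of X to a generator of F(X). For X = S + T (disjoint
union in Set), |S + T| = |S| + |T|.
Total mappings = 4 + 2 = 6.

6


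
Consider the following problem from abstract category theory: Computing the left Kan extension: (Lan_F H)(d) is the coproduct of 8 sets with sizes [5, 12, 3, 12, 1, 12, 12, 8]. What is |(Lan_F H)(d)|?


Pointwise, the left Kan extension (Lan_F H)(d) is the colimit, indexed
by the comma category (F downarrow d), of H composed with the
projection (F downarrow d) -> C. Here that colimit is given
as a coproduct (disjoint union) of sets, so its cardinality is the
sum of the sizes of the summands.
Coproduct of sets with sizes: 5 + 12 + 3 + 12 + 1 + 12 + 12 + 8
= 65

65


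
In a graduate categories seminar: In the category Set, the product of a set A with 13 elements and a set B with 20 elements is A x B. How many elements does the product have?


In Set, the product A x B is the Cartesian product.
By the universal property, |A x B| = |A| * |B|.
|A x B| = 13 * 20 = 260

260


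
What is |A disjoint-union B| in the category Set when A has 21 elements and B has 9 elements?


In Set, the coproduct A + B is the disjoint union.
|A + B| = |A| + |B| = 21 + 9 = 30

30


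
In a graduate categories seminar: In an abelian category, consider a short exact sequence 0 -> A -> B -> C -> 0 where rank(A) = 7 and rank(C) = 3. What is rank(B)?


For a short exact sequence 0 -> A -> B -> C -> 0,
rank is additive: rank(B) = rank(A) + rank(C).
rank(B) = 7 + 3 = 10

10


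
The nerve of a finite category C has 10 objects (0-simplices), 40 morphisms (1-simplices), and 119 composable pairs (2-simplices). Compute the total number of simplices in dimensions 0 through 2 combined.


The 2-skeleton of the nerve N(C) consists of simplices in dimensions 0, 1, 2:
  |N(C)_0| = 10 (objects)
  |N(C)_1| = 40 (morphisms)
  |N(C)_2| = 119 (composable pairs)
Total = 10 + 40 + 119 = 169

169


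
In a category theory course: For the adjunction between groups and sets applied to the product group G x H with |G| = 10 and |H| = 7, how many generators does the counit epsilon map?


The counit epsilon_K: F(U(K)) -> K of the Free-Forgetful adjunction
maps |K| generators of F(U(K)) into K. For K = G x H (the product group),
|G x H| = |G| * |H|.
Total generators mapped = 10 * 7 = 70.

70


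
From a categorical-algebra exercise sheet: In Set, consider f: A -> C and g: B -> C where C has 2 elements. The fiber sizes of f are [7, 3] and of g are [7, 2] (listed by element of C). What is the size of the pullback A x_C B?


The pullback A x_C B consists of pairs (a, b) with f(a) = g(b).
For each element c in C, the fiber product has |f^-1(c)| * |g^-1(c)| elements.
Summing over C: 7 * 7 + 3 * 2
= 49 + 6 = 55

55


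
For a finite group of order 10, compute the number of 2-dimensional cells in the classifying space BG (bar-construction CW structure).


In the bar-construction CW model of BG, the n-cells are indexed by
n-tuples [g_1|...|g_n] of non-identity elements of G (degenerate
simplices with some g_i = e do not contribute cells), so there are
(|G| - 1)^n n-cells.
For dim = 2 with |G| = 10:
cells = (10 - 1)^2 = 9^2 = 81

81


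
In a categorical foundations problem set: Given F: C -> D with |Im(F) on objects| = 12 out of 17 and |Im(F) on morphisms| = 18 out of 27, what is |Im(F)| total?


The image of F consists of distinct objects and distinct morphisms.
|Im(F)| on objects = 12
|Im(F)| on morphisms = 18
Total image cardinality = 12 + 18 = 30

30


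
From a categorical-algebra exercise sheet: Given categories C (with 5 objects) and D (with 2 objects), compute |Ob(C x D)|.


The product category C x D has objects that are pairs (c, d).
Number of pairs = |Ob(C)| * |Ob(D)| = 5 * 2 = 10

10


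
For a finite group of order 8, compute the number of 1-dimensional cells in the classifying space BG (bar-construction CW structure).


In the bar-construction CW model of BG, the n-cells are indexed by
n-tuples [g_1|...|g_n] of non-identity elements of G (degenerate
simplices with some g_i = e do not contribute cells), so there are
(|G| - 1)^n n-cells.
For dim = 1 with |G| = 8:
cells = (8 - 1)^1 = 7^1 = 7

7


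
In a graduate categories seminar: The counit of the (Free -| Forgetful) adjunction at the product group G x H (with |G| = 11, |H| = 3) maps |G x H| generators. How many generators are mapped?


The counit epsilon_K: F(U(K)) -> K of the Free-Forgetful adjunction
maps |K| generators of F(U(K)) into K. For K = G x H (the product group),
|G x H| = |G| * |H|.
Total generators mapped = 11 * 3 = 33.

33


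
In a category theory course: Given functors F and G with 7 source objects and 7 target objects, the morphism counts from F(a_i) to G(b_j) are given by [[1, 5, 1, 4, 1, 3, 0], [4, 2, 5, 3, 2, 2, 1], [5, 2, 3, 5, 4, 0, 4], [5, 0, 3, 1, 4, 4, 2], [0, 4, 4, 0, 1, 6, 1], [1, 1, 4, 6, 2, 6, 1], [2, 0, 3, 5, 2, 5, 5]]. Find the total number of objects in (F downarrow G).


Objects of (F downarrow G) are triples (a, b, h: F(a)->G(b)).
The count equals the sum of all entries in the hom-matrix.
sum(row 0) = 15
sum(row 1) = 19
sum(row 2) = 23
sum(row 3) = 19
sum(row 4) = 16
sum(row 5) = 21
sum(row 6) = 22
Grand total = 135

135


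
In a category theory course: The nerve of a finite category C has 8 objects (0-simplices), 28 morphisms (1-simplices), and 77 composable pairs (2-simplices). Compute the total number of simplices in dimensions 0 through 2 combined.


The 2-skeleton of the nerve N(C) consists of simplices in dimensions 0, 1, 2:
  |N(C)_0| = 8 (objects)
  |N(C)_1| = 28 (morphisms)
  |N(C)_2| = 77 (composable pairs)
Total = 8 + 28 + 77 = 113

113


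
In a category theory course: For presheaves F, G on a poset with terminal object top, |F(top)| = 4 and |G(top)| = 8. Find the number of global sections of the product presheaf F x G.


Global sections of a presheaf on a poset with terminal top satisfy
Gamma(H) ~ H(top). Presheaves admit pointwise products, so
(F x G)(top) = F(top) x G(top) (Cartesian product).
|Gamma(F x G)| = |F(top)| * |G(top)| = 4 * 8 = 32.

32


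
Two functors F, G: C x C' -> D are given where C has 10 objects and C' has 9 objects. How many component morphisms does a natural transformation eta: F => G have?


A natural transformation eta: F => G assigns one component morphism per
object of the domain category.
The domain is the product category C x C', so
|Ob(C x C')| = |Ob(C)| * |Ob(C')| = 10 * 9 = 90.
Therefore eta has 90 component morphisms.

90


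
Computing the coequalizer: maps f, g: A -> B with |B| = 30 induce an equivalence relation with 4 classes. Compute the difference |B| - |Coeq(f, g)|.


The coequalizer Coeq(f, g) = B / ~ has one element per equivalence class.
|B| = 30, |Coeq(f, g)| = 4.
|B| - |Coeq(f, g)| = 30 - 4 = 26.

26


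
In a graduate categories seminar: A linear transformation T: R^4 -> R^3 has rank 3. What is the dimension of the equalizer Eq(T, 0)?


The equalizer of f and the zero map is ker(f).
By the rank-nullity theorem: dim(ker(f)) = dim(domain) - rank(f).
dim(ker(f)) = 4 - 3 = 1

1


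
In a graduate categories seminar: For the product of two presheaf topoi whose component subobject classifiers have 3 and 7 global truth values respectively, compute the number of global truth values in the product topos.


In a product of presheaf topoi E_1 x E_2, the subobject classifier
is Omega = Omega_1 x Omega_2 (componentwise), so
|Omega(top)| = |Omega_1(top_1)| * |Omega_2(top_2)|.
= 3 * 7 = 21.

21


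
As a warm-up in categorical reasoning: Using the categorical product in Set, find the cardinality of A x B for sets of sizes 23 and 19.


In Set, the product A x B is the Cartesian product.
By the universal property, |A x B| = |A| * |B|.
|A x B| = 23 * 19 = 437

437


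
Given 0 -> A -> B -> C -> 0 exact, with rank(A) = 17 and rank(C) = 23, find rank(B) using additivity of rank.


For a short exact sequence 0 -> A -> B -> C -> 0,
rank is additive: rank(B) = rank(A) + rank(C).
rank(B) = 17 + 23 = 40

40


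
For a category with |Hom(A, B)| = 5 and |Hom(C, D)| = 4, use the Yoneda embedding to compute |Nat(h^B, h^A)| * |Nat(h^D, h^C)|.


By the Yoneda lemma, Nat(h^B, h^A) is isomorphic to Hom(A, B),
so |Nat(h^B, h^A)| = |Hom(A, B)| and |Nat(h^D, h^C)| = |Hom(C, D)|.
|Hom(A, B)| = 5, |Hom(C, D)| = 4.
|Nat(h^B, h^A) x Nat(h^D, h^C)| = 5 * 4 = 20

20


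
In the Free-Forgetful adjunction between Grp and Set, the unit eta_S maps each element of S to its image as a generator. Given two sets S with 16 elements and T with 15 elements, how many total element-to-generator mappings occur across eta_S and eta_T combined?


The unit eta_X: X -> U(F(X)) of the Free-Forgetful adjunction
maps each element of X to a generator of F(X). For X = S + T (disjoint
union in Set), |S + T| = |S| + |T|.
Total mappings = 16 + 15 = 31.

31


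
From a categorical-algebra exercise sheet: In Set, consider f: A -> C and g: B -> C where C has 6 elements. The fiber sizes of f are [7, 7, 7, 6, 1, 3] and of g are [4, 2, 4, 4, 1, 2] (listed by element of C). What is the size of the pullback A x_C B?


The pullback A x_C B consists of pairs (a, b) with f(a) = g(b).
For each element c in C, the fiber product has |f^-1(c)| * |g^-1(c)| elements.
Summing over C: 7 * 4 + 7 * 2 + 7 * 4 + 6 * 4 + 1 * 1 + 3 * 2
= 28 + 14 + 28 + 24 + 1 + 6 = 101

101


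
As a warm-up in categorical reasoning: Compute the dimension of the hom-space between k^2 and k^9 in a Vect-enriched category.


In Vect-enriched categories, Hom(k^n, k^m) is the space of m x n matrices.
dim(Hom(k^2, k^9)) = 9 * 2 = 18

18


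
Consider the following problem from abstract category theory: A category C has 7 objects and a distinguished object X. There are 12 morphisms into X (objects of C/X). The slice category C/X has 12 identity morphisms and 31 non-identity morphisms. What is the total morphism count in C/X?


In the slice category C/X, objects are morphisms to X.
Identity morphisms: 12 (one per object of C/X).
Non-identity morphisms: 31.
Total = 12 + 31 = 43

43


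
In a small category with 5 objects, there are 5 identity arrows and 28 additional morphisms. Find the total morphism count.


Each object has an identity morphism, giving 5 identities.
Adding the 28 non-identity morphisms:
Total = 5 + 28 = 33

33


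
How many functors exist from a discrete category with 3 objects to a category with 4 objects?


A functor from a discrete category C to D is determined by
where each object maps. Each of the 3 objects of C can map
to any of the 4 objects of D independently.
Number of functors = 4^3 = 64

64


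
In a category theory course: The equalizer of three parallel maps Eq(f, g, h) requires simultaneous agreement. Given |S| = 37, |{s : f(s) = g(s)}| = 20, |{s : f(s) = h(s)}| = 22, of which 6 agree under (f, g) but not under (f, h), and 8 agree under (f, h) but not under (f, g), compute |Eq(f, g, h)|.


Eq(f, g, h) is the triple-agreement set: points in S where all three
maps take the same value. Using inclusion-exclusion on the pairwise data:
Pair (f, g) agrees on 20 points; pair (f, h) on 22 points.
Points agreeing under (f, g) but not (f, h) = 6; under (f, h) but not (f, g) = 8.
Triple-agreement = agreement-in-(f, g) minus points that agree under (f, g) but not (f, h):
|Eq(f, g, h)| = 20 - 6 = 14
(cross-check via (f, h): 22 - 8 = 14.)

14


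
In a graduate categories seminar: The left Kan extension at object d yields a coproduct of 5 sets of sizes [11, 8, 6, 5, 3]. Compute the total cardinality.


Pointwise, the left Kan extension (Lan_F H)(d) is the colimit, indexed
by the comma category (F downarrow d), of H composed with the
projection (F downarrow d) -> C. Here that colimit is given
as a coproduct (disjoint union) of sets, so its cardinality is the
sum of the sizes of the summands.
Coproduct of sets with sizes: 11 + 8 + 6 + 5 + 3
= 33

33


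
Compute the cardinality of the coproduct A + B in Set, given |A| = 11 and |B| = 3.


In Set, the coproduct A + B is the disjoint union.
|A + B| = |A| + |B| = 11 + 3 = 14

14


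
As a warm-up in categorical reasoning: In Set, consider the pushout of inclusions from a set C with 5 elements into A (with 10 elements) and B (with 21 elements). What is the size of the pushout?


The pushout A +_C B identifies the images of C in A and B.
|A +_C B| = |A| + |B| - |C| (for injections).
= 10 + 21 - 5 = 26

26


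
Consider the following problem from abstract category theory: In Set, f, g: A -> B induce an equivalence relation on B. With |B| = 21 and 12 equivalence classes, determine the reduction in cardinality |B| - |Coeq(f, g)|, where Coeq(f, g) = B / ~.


The coequalizer Coeq(f, g) = B / ~ has one element per equivalence class.
|B| = 21, |Coeq(f, g)| = 12.
|B| - |Coeq(f, g)| = 21 - 12 = 9.

9


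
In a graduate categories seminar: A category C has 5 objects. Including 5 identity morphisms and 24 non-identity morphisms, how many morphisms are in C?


Each object has an identity morphism, giving 5 identities.
Adding the 24 non-identity morphisms:
Total = 5 + 24 = 29

29


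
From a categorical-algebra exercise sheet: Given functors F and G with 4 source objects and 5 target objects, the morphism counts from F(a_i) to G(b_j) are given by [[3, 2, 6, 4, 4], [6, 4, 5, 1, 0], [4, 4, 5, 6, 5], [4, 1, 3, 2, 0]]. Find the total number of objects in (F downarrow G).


Objects of (F downarrow G) are triples (a, b, h: F(a)->G(b)).
The count equals the sum of all entries in the hom-matrix.
sum(row 0) = 19
sum(row 1) = 16
sum(row 2) = 24
sum(row 3) = 10
Grand total = 69

69


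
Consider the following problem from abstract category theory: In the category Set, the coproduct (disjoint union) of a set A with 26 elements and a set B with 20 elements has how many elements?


In Set, the coproduct A + B is the disjoint union.
|A + B| = |A| + |B| = 26 + 20 = 46

46


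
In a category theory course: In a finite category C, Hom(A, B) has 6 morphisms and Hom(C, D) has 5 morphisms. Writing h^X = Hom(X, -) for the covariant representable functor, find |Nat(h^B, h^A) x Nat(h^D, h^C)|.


By the Yoneda lemma, Nat(h^B, h^A) is isomorphic to Hom(A, B),
so |Nat(h^B, h^A)| = |Hom(A, B)| and |Nat(h^D, h^C)| = |Hom(C, D)|.
|Hom(A, B)| = 6, |Hom(C, D)| = 5.
|Nat(h^B, h^A) x Nat(h^D, h^C)| = 6 * 5 = 30

30


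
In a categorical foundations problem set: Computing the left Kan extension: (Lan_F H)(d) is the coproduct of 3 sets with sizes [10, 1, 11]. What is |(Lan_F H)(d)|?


Pointwise, the left Kan extension (Lan_F H)(d) is the colimit, indexed
by the comma category (F downarrow d), of H composed with the
projection (F downarrow d) -> C. Here that colimit is given
as a coproduct (disjoint union) of sets, so its cardinality is the
sum of the sizes of the summands.
Coproduct of sets with sizes: 10 + 1 + 11
= 22

22


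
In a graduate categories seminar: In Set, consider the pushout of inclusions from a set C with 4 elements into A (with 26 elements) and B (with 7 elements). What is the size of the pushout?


The pushout A +_C B identifies the images of C in A and B.
|A +_C B| = |A| + |B| - |C| (for injections).
= 26 + 7 - 4 = 29

29


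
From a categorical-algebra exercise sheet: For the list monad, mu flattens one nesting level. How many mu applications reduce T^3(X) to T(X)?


Each application of mu: T^2 -> T removes one layer of nesting.
Starting at depth 3 (i.e., T^3(X)), we need to reach T(X).
Number of mu applications = 3 - 1 = 2

2


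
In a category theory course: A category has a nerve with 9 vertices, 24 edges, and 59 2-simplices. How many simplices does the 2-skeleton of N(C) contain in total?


The 2-skeleton of the nerve N(C) consists of simplices in dimensions 0, 1, 2:
  |N(C)_0| = 9 (objects)
  |N(C)_1| = 24 (morphisms)
  |N(C)_2| = 59 (composable pairs)
Total = 9 + 24 + 59 = 92

92
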